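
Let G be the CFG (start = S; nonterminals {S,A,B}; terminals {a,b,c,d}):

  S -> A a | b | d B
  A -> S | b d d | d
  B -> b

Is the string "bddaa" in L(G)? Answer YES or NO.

CNF form of G:
  S -> A T0 | T2 B | b
  A -> A T0 | T1 X3 | T2 B | b | d
  B -> b
  T0 -> a
  T1 -> b
  T2 -> d
  X3 -> T2 T2

CYK fill:
  T[0,0] 'b' = {A,B,S,T1}  orig:{A,B,S}
  T[1,1] 'd' = {A,T2}  orig:{A}
  T[2,2] 'd' = {A,T2}  orig:{A}
  T[3,3] 'a' = {T0}  orig:{}
  T[4,4] 'a' = {T0}  orig:{}
  T[0,1] 'bd' = ∅
  T[1,2] 'dd' = {X3}  orig:{}
  T[2,3] 'da' = {A,S}
  T[3,4] 'aa' = ∅
  T[0,2] 'bdd' = {A}
  T[1,3] 'dda' = ∅
  T[2,4] 'daa' = {A,S}
  T[0,3] 'bdda' = {A,S}
  T[1,4] 'ddaa' = ∅
  T[0,4] 'bddaa' = {A,S}

S ∈ T[0,4] ⇒ YES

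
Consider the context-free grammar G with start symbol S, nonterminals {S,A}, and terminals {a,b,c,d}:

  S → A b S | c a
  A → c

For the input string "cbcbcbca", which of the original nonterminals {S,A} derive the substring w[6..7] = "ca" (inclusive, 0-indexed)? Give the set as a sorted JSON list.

Convert to CNF:
  S -> A X3 | T1 T2
  A -> c
  T0 -> b
  T1 -> c
  T2 -> a
  X3 -> T0 S

Fill CYK table bottom-up, restricted to cells inside w[6..7]:
  cell(6,6) c: {A,T1}  orig:{A}
  cell(7,7) a: {T2}  orig:{}
  cell(6,7) ca: {S}

Original NTs in T[6,7] deriving "ca": ["S"]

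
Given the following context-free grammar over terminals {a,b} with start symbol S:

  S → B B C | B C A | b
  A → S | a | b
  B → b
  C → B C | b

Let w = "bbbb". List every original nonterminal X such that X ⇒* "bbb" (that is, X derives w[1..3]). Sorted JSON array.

Convert to CNF:
  S -> B X2 | B X3 | b
  A -> B X0 | B X1 | a | b
  B -> b
  C -> B C | b
  X0 -> B C
  X1 -> C A
  X2 -> B C
  X3 -> C A

CYK table (by increasing span), restricted to cells inside w[1..3]:
  cell(1,1) b: {A,B,C,S}
  cell(2,2) b: {A,B,C,S}
  cell(3,3) b: {A,B,C,S}
  cell(1,2) bb: {C,X0,X1,X2,X3}  orig:{C}
  cell(2,3) bb: {C,X0,X1,X2,X3}  orig:{C}
  cell(1,3) bbb: {A,C,S,X0,X1,X2,X3}  orig:{A,C,S}

Original NTs in T[1,3] deriving "bbb": ["A", "C", "S"]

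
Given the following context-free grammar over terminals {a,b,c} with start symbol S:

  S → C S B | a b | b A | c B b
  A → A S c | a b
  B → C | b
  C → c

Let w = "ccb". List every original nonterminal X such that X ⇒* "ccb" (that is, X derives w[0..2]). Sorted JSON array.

Convert to CNF:
  S -> C X4 | T0 X5 | T1 T2 | T2 A
  A -> A X3 | T1 T2
  B -> b | c
  C -> c
  T0 -> c
  T1 -> a
  T2 -> b
  X3 -> S T0
  X4 -> S B
  X5 -> B T2

CYK table (by increasing span) (cells [i..j] with 0 ≤ i ≤ j ≤ 2 only):
  [0..0]={B,C,T0}  "c"  orig:{B,C}
  [1..1]={B,C,T0}  "c"  orig:{B,C}
  [2..2]={B,T2}  "b"  orig:{B}
  [0..1]=∅  "cc"
  [1..2]={X5}  "cb"  orig:{}
  [0..2]={S}  "ccb"

Original NTs in T[0,2] deriving "ccb": ["S"]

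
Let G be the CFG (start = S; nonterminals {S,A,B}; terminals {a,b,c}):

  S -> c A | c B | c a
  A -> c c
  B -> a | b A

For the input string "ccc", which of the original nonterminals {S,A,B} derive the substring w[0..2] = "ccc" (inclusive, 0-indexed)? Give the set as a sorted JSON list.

CNF form of G:
  S -> T0 A | T0 B | T0 T2
  A -> T0 T0
  B -> T1 A | a
  T0 -> c
  T1 -> b
  T2 -> a

Fill CYK table bottom-up, restricted to cells inside w[0..2]:
  cell(0,0) c: {T0}  orig:{}
  cell(1,1) c: {T0}  orig:{}
  cell(2,2) c: {T0}  orig:{}
  cell(0,1) cc: {A}
  cell(1,2) cc: {A}
  cell(0,2) ccc: {S}

Original NTs in T[0,2] deriving "ccc": ["S"]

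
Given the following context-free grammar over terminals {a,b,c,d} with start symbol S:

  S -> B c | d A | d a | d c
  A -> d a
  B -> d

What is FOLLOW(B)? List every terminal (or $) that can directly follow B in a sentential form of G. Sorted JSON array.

Compute FIRST by fixpoint:
pass 1:
  A via A→d a: +{d}
  B via B→d: +{d}
  S via S→B c: +{d}
  FIRST[S]={d}  FIRST[A]={d}  FIRST[B]={d}
pass 2: (stable)
  FIRST[S]={d}  FIRST[A]={d}  FIRST[B]={d}

FOLLOW sets:
seed FOLLOW(S) with $
round 1:
  S→B c: FOLLOW(B) ⊇ FIRST(c) = {c}; new: +{c}
  S→d A: FOLLOW(A) ⊇ FOLLOW(S) ⊇ {$}; new: +{$}
  S: {$}  A: {$}  B: {c}
round 2: — fixpoint
  S: {$}  A: {$}  B: {c}

FOLLOW(B) = ["c"]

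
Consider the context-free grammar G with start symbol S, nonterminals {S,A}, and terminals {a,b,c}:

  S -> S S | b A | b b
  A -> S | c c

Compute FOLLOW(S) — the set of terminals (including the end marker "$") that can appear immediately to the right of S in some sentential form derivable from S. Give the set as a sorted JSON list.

Compute FIRST by fixpoint:
round 1:
  A via A→c c: +{c}
  S via S→b A: +{b}
  FIRST(S)={b}  FIRST(A)={c}
round 2:
  A via A→S: +{b}
  FIRST(S)={b}  FIRST(A)={b,c}
round 3: done
  FIRST(S)={b}  FIRST(A)={b,c}

FOLLOW sets:
initialize: $ ∈ FOLLOW(S)
[1]
  S→S S: FOLLOW(S) ⊇ FIRST(S) = {b}; new: +{b}
  S→b A: FOLLOW(A) ⊇ FOLLOW(S) ⊇ {$,b}; new: +{$,b}
  FOLLOW[S]={$,b}  FOLLOW[A]={$,b}
[2] (stable)
  FOLLOW[S]={$,b}  FOLLOW[A]={$,b}

FOLLOW(S) = ["$", "b"]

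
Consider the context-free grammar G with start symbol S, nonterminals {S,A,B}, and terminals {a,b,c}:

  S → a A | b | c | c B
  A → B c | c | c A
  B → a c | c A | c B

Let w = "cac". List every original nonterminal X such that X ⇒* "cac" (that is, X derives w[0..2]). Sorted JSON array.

CNF form of G:
  S -> T0 B | T1 A | b | c
  A -> B T0 | T0 A | c
  B -> T0 A | T0 B | T1 T0
  T0 -> c
  T1 -> a

CYK table (by increasing span), restricted to cells inside w[0..2]:
  cell(0,0) c: {A,S,T0}  orig:{A,S}
  cell(1,1) a: {T1}  orig:{}
  cell(2,2) c: {A,S,T0}  orig:{A,S}
  cell(0,1) ca: ∅
  cell(1,2) ac: {B,S}
  cell(0,2) cac: {B,S}

Original NTs in T[0,2] deriving "cac": ["B", "S"]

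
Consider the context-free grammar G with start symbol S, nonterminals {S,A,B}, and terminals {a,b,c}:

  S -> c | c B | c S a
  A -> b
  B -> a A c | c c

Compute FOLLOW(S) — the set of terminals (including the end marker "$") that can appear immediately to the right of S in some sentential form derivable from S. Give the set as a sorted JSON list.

FIRST iteration:
round 1:
  A via A→b: +{b}
  B via B→a A c: +{a}
  B via B→c c: +{c}
  S via S→c: +{c}
  S: {c}  A: {b}  B: {a,c}
round 2: — fixpoint
  S: {c}  A: {b}  B: {a,c}

FOLLOW sets:
seed FOLLOW(S) with $
iter 1:
  B→a A c: FOLLOW(A) ⊇ FIRST(c) = {c}; new: +{c}
  S→c B: FOLLOW(B) ⊇ FOLLOW(S) ⊇ {$}; new: +{$}
  S→c S a: FOLLOW(S) ⊇ FIRST(a) = {a}; new: +{a}
  FOLLOW[S]={$,a}  FOLLOW[A]={c}  FOLLOW[B]={$}
iter 2:
  S→c B: FOLLOW(B) ⊇ FOLLOW(S) ⊇ {$,a}; new: +{a}
  FOLLOW[S]={$,a}  FOLLOW[A]={c}  FOLLOW[B]={$,a}
iter 3: (no change)
  FOLLOW[S]={$,a}  FOLLOW[A]={c}  FOLLOW[B]={$,a}

FOLLOW(S) = ["$", "a"]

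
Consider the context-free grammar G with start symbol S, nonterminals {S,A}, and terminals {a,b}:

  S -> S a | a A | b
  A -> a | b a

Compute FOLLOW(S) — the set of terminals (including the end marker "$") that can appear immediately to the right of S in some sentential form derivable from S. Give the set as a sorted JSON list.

FIRST iteration:
[1]
  A via A→a: +{a}
  A via A→b a: +{b}
  S via S→a A: +{a}
  S via S→b: +{b}
  FIRST[S]={a,b}  FIRST[A]={a,b}
[2] (no change)
  FIRST[S]={a,b}  FIRST[A]={a,b}

FOLLOW iteration:
initialize: $ ∈ FOLLOW(S)
iter 1:
  S→S a: FOLLOW(S) ⊇ FIRST(a) = {a}; new: +{a}
  S→a A: FOLLOW(A) ⊇ FOLLOW(S) ⊇ {$,a}; new: +{$,a}
  S: {$,a}  A: {$,a}
iter 2: (no change)
  S: {$,a}  A: {$,a}

FOLLOW(S) = ["$", "a"]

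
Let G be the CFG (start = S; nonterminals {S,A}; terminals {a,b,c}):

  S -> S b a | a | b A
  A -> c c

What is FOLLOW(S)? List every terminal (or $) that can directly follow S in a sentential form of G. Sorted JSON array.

FIRST iteration:
pass 1:
  A via A→c c: +{c}
  S via S→a: +{a}
  S via S→b A: +{b}
  FIRST(S)={a,b}  FIRST(A)={c}
pass 2: — fixpoint
  FIRST(S)={a,b}  FIRST(A)={c}

Compute FOLLOW by fixpoint:
FOLLOW(S) := {$}
[1]
  S→S b a: FOLLOW(S) ⊇ FIRST(b) = {b}; new: +{b}
  S→b A: FOLLOW(A) ⊇ FOLLOW(S) ⊇ {$,b}; new: +{$,b}
  FOLLOW(S)={$,b}  FOLLOW(A)={$,b}
[2] — fixpoint
  FOLLOW(S)={$,b}  FOLLOW(A)={$,b}

FOLLOW(S) = ["$", "b"]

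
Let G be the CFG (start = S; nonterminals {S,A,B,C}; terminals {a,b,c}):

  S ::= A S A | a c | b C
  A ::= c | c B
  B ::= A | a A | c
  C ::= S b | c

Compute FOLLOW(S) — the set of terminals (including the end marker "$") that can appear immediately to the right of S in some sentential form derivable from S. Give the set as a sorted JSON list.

Compute FIRST by fixpoint:
iter 1:
  A via A→c: +{c}
  B via B→A: +{c}
  B via B→a A: +{a}
  C via C→c: +{c}
  S via S→A S A: +{c}
  S via S→a c: +{a}
  S via S→b C: +{b}
  S: {a,b,c}  A: {c}  B: {a,c}  C: {c}
iter 2:
  C via C→S b: +{a,b}
  S: {a,b,c}  A: {c}  B: {a,c}  C: {a,b,c}
iter 3: done
  S: {a,b,c}  A: {c}  B: {a,c}  C: {a,b,c}

FOLLOW sets:
initialize: $ ∈ FOLLOW(S)
pass 1:
  C→S b: FOLLOW(S) ⊇ FIRST(b) = {b}; new: +{b}
  S→A S A: FOLLOW(A) ⊇ FIRST(S) = {a,b,c}; new: +{a,b,c}
  S→A S A: FOLLOW(S) ⊇ FIRST(A) = {c}; new: +{c}
  S→A S A: FOLLOW(A) ⊇ FOLLOW(S) ⊇ {$,b,c}; new: +{$}
  S→b C: FOLLOW(C) ⊇ FOLLOW(S) ⊇ {$,b,c}; new: +{$,b,c}
  S: {$,b,c}  A: {$,a,b,c}  B: {}  C: {$,b,c}
pass 2:
  A→c B: FOLLOW(B) ⊇ FOLLOW(A) ⊇ {$,a,b,c}; new: +{$,a,b,c}
  S: {$,b,c}  A: {$,a,b,c}  B: {$,a,b,c}  C: {$,b,c}
pass 3: done
  S: {$,b,c}  A: {$,a,b,c}  B: {$,a,b,c}  C: {$,b,c}

FOLLOW(S) = ["$", "b", "c"]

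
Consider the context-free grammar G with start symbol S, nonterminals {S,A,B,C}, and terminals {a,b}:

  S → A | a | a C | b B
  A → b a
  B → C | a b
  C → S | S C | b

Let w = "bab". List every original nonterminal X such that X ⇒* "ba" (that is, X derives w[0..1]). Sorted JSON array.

CNF form of G:
  S -> T0 B | T0 T1 | T1 C | a
  A -> T0 T1
  B -> S C | T0 B | T0 T1 | T1 C | T1 T0 | a | b
  C -> S C | T0 B | T0 T1 | T1 C | a | b
  T0 -> b
  T1 -> a

CYK table (by increasing span) — only the sub-triangle for w[0..1]:
  T[0,0] 'b' = {B,C,T0}  orig:{B,C}
  T[1,1] 'a' = {B,C,S,T1}  orig:{B,C,S}
  T[0,1] 'ba' = {A,B,C,S}

Original NTs in T[0,1] deriving "ba": ["A", "B", "C", "S"]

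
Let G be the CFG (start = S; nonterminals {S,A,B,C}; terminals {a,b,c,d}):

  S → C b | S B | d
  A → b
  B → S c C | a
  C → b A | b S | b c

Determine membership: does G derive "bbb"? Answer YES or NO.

Convert to CNF:
  S -> C T1 | S B | d
  A -> b
  B -> S X2 | a
  C -> T1 A | T1 S | T1 T0
  T0 -> c
  T1 -> b
  X2 -> T0 C

CYK fill:
  T[0,0] 'b' = {A,T1}  orig:{A}
  T[1,1] 'b' = {A,T1}  orig:{A}
  T[2,2] 'b' = {A,T1}  orig:{A}
  T[0,1] 'bb' = {C}
  T[1,2] 'bb' = {C}
  T[0,2] 'bbb' = {S}

S ∈ T[0,2] ⇒ YES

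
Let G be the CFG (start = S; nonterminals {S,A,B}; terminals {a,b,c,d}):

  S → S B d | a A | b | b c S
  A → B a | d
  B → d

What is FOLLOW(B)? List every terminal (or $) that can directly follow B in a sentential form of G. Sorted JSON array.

FIRST iteration:
pass 1:
  A via A→d: +{d}
  B via B→d: +{d}
  S via S→a A: +{a}
  S via S→b: +{b}
  FIRST[S]={a,b}  FIRST[A]={d}  FIRST[B]={d}
pass 2: — fixpoint
  FIRST[S]={a,b}  FIRST[A]={d}  FIRST[B]={d}

Compute FOLLOW by fixpoint:
initialize: $ ∈ FOLLOW(S)
pass 1:
  A→B a: FOLLOW(B) ⊇ FIRST(a) = {a}; new: +{a}
  S→S B d: FOLLOW(S) ⊇ FIRST(B) = {d}; new: +{d}
  S→S B d: FOLLOW(B) ⊇ FIRST(d) = {d}; new: +{d}
  S→a A: FOLLOW(A) ⊇ FOLLOW(S) ⊇ {$,d}; new: +{$,d}
  FOLLOW(S)={$,d}  FOLLOW(A)={$,d}  FOLLOW(B)={a,d}
pass 2: (stable)
  FOLLOW(S)={$,d}  FOLLOW(A)={$,d}  FOLLOW(B)={a,d}

FOLLOW(B) = ["a", "d"]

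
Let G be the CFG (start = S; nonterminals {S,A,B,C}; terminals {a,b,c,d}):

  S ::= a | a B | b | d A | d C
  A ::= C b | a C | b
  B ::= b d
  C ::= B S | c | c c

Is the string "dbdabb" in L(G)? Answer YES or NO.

Convert to CNF:
  S -> T1 B | T2 A | T2 C | a | b
  A -> C T0 | T1 C | b
  B -> T0 T2
  C -> B S | T3 T3 | c
  T0 -> b
  T1 -> a
  T2 -> d
  T3 -> c

CYK fill:
  [0..0]={T2}  "d"  orig:{}
  [1..1]={A,S,T0}  "b"  orig:{A,S}
  [2..2]={T2}  "d"  orig:{}
  [3..3]={S,T1}  "a"  orig:{S}
  [4..4]={A,S,T0}  "b"  orig:{A,S}
  [5..5]={A,S,T0}  "b"  orig:{A,S}
  [0..1]={S}  "db"
  [1..2]={B}  "bd"
  [2..3]=∅  "da"
  [3..4]=∅  "ab"
  [4..5]=∅  "bb"
  [0..2]=∅  "dbd"
  [1..3]={C}  "bda"
  [2..4]=∅  "dab"
  [3..5]=∅  "abb"
  [0..3]={S}  "dbda"
  [1..4]={A}  "bdab"
  [2..5]=∅  "dabb"
  [0..4]={S}  "dbdab"
  [1..5]=∅  "bdabb"
  [0..5]=∅  "dbdabb"

S ∉ T[0,5] ⇒ NO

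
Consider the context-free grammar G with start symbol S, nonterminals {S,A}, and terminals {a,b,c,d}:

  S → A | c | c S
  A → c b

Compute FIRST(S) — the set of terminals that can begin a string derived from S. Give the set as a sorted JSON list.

Compute FIRST by fixpoint:
[1]
  A via A→c b: +{c}
  S via S→A: +{c}
  S: {c}  A: {c}
[2] done
  S: {c}  A: {c}

FIRST(S) = ["c"]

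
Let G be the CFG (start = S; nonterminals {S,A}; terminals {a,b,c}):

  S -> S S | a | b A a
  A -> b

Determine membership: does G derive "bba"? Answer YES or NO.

Convert to CNF:
  S -> S S | T0 X2 | a
  A -> b
  T0 -> b
  T1 -> a
  X2 -> A T1

CYK fill:
  T[0,0] 'b' = {A,T0}  orig:{A}
  T[1,1] 'b' = {A,T0}  orig:{A}
  T[2,2] 'a' = {S,T1}  orig:{S}
  T[0,1] 'bb' = ∅
  T[1,2] 'ba' = {X2}  orig:{}
  T[0,2] 'bba' = {S}

S ∈ T[0,2] ⇒ YES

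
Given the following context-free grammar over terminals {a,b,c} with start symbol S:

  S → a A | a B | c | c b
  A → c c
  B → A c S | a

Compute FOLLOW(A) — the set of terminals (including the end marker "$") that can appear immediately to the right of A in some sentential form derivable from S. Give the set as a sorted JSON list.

FIRST iteration:
pass 1:
  A via A→c c: +{c}
  B via B→A c S: +{c}
  B via B→a: +{a}
  S via S→a A: +{a}
  S via S→c: +{c}
  FIRST[S]={a,c}  FIRST[A]={c}  FIRST[B]={a,c}
pass 2: (stable)
  FIRST[S]={a,c}  FIRST[A]={c}  FIRST[B]={a,c}

Compute FOLLOW by fixpoint:
FOLLOW(S) := {$}
iter 1:
  B→A c S: FOLLOW(A) ⊇ FIRST(c) = {c}; new: +{c}
  S→a A: FOLLOW(A) ⊇ FOLLOW(S) ⊇ {$}; new: +{$}
  S→a B: FOLLOW(B) ⊇ FOLLOW(S) ⊇ {$}; new: +{$}
  S: {$}  A: {$,c}  B: {$}
iter 2: — fixpoint
  S: {$}  A: {$,c}  B: {$}

FOLLOW(A) = ["$", "c"]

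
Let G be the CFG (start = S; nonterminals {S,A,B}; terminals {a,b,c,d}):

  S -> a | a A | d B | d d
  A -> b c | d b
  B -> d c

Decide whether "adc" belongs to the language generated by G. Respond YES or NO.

Convert to CNF:
  S -> T2 B | T2 T2 | T3 A | a
  A -> T0 T1 | T2 T0
  B -> T2 T1
  T0 -> b
  T1 -> c
  T2 -> d
  T3 -> a

CYK table (by increasing span):
  T[0,0] 'a' = {S,T3}  orig:{S}
  T[1,1] 'd' = {T2}  orig:{}
  T[2,2] 'c' = {T1}  orig:{}
  T[0,1] 'ad' = ∅
  T[1,2] 'dc' = {B}
  T[0,2] 'adc' = ∅

S ∉ T[0,2] ⇒ NO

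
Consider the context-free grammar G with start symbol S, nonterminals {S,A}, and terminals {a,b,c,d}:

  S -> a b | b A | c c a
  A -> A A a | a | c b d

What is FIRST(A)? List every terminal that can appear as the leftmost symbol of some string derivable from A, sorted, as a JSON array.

FIRST sets, iterate to fixpoint:
iter 1:
  A via A→a: +{a}
  A via A→c b d: +{c}
  S via S→a b: +{a}
  S via S→b A: +{b}
  S via S→c c a: +{c}
  FIRST[S]={a,b,c}  FIRST[A]={a,c}
iter 2: (no change)
  FIRST[S]={a,b,c}  FIRST[A]={a,c}

FIRST(A) = ["a", "c"]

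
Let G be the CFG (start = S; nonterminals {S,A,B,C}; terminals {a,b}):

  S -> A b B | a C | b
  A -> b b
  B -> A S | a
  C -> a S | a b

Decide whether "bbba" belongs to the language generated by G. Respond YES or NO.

Convert to CNF:
  S -> A X2 | T1 C | b
  A -> T0 T0
  B -> A S | a
  C -> T1 S | T1 T0
  T0 -> b
  T1 -> a
  X2 -> T0 B

Fill CYK table bottom-up:
  cell(0,0) b: {S,T0}  orig:{S}
  cell(1,1) b: {S,T0}  orig:{S}
  cell(2,2) b: {S,T0}  orig:{S}
  cell(3,3) a: {B,T1}  orig:{B}
  cell(0,1) bb: {A}
  cell(1,2) bb: {A}
  cell(2,3) ba: {X2}  orig:{}
  cell(0,2) bbb: {B}
  cell(1,3) bba: ∅
  cell(0,3) bbba: {S}

S ∈ T[0,3] ⇒ YES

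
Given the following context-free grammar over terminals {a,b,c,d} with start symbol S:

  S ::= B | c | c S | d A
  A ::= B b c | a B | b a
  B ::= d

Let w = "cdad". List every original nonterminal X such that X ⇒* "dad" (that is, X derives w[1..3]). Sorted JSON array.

Convert to CNF:
  S -> T1 S | T3 A | c | d
  A -> B X4 | T0 T2 | T2 B
  B -> d
  T0 -> b
  T1 -> c
  T2 -> a
  T3 -> d
  X4 -> T0 T1

Fill CYK table bottom-up, restricted to cells inside w[1..3]:
  cell(1,1) d: {B,S,T3}  orig:{B,S}
  cell(2,2) a: {T2}  orig:{}
  cell(3,3) d: {B,S,T3}  orig:{B,S}
  cell(1,2) da: ∅
  cell(2,3) ad: {A}
  cell(1,3) dad: {S}

Original NTs in T[1,3] deriving "dad": ["S"]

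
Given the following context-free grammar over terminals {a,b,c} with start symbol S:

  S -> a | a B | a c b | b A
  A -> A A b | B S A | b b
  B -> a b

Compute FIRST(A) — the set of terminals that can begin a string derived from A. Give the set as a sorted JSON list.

Compute FIRST by fixpoint:
pass 1:
  A via A→b b: +{b}
  B via B→a b: +{a}
  S via S→a: +{a}
  S via S→b A: +{b}
  S: {a,b}  A: {b}  B: {a}
pass 2:
  A via A→B S A: +{a}
  S: {a,b}  A: {a,b}  B: {a}
pass 3: (no change)
  S: {a,b}  A: {a,b}  B: {a}

FIRST(A) = ["a", "b"]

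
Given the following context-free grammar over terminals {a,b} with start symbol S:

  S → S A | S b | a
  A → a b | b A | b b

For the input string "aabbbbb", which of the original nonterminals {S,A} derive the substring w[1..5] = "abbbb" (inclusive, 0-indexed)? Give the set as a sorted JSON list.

Convert to CNF:
  S -> S A | S T1 | a
  A -> T0 T1 | T1 A | T1 T1
  T0 -> a
  T1 -> b

Fill CYK table bottom-up, restricted to cells inside w[1..5]:
  [1..1]={S,T0}  "a"  orig:{S}
  [2..2]={T1}  "b"  orig:{}
  [3..3]={T1}  "b"  orig:{}
  [4..4]={T1}  "b"  orig:{}
  [5..5]={T1}  "b"  orig:{}
  [1..2]={A,S}  "ab"
  [2..3]={A}  "bb"
  [3..4]={A}  "bb"
  [4..5]={A}  "bb"
  [1..3]={S}  "abb"
  [2..4]={A}  "bbb"
  [3..5]={A}  "bbb"
  [1..4]={S}  "abbb"
  [2..5]={A}  "bbbb"
  [1..5]={S}  "abbbb"

Original NTs in T[1,5] deriving "abbbb": ["S"]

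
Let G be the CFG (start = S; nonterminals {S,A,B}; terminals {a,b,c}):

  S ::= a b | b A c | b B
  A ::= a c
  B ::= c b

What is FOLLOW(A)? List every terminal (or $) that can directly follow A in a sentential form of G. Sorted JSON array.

Compute FIRST by fixpoint:
iter 1:
  A via A→a c: +{a}
  B via B→c b: +{c}
  S via S→a b: +{a}
  S via S→b A c: +{b}
  FIRST(S)={a,b}  FIRST(A)={a}  FIRST(B)={c}
iter 2: (stable)
  FIRST(S)={a,b}  FIRST(A)={a}  FIRST(B)={c}

FOLLOW sets:
seed FOLLOW(S) with $
[1]
  S→b A c: FOLLOW(A) ⊇ FIRST(c) = {c}; new: +{c}
  S→b B: FOLLOW(B) ⊇ FOLLOW(S) ⊇ {$}; new: +{$}
  FOLLOW(S)={$}  FOLLOW(A)={c}  FOLLOW(B)={$}
[2] — fixpoint
  FOLLOW(S)={$}  FOLLOW(A)={c}  FOLLOW(B)={$}

FOLLOW(A) = ["c"]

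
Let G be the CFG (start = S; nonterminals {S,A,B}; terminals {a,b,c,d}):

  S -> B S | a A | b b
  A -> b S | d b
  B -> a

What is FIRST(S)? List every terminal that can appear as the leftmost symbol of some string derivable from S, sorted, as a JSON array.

Compute FIRST by fixpoint:
iter 1:
  A via A→b S: +{b}
  A via A→d b: +{d}
  B via B→a: +{a}
  S via S→B S: +{a}
  S via S→b b: +{b}
  FIRST[S]={a,b}  FIRST[A]={b,d}  FIRST[B]={a}
iter 2: (no change)
  FIRST[S]={a,b}  FIRST[A]={b,d}  FIRST[B]={a}

FIRST(S) = ["a", "b"]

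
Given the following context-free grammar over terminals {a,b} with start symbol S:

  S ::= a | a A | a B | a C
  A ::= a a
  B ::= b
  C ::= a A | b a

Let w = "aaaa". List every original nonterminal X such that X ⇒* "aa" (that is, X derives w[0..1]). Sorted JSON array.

Convert to CNF:
  S -> T0 A | T0 B | T0 C | a
  A -> T0 T0
  B -> b
  C -> T0 A | T1 T0
  T0 -> a
  T1 -> b

CYK table (by increasing span) (cells [i..j] with 0 ≤ i ≤ j ≤ 1 only):
  T[0,0] 'a' = {S,T0}  orig:{S}
  T[1,1] 'a' = {S,T0}  orig:{S}
  T[0,1] 'aa' = {A}

Original NTs in T[0,1] deriving "aa": ["A"]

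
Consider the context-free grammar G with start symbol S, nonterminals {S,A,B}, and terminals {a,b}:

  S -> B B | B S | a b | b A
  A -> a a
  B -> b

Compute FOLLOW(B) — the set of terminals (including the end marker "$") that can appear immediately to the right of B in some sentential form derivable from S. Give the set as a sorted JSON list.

FIRST sets, iterate to fixpoint:
iter 1:
  A via A→a a: +{a}
  B via B→b: +{b}
  S via S→B B: +{b}
  S via S→a b: +{a}
  FIRST[S]={a,b}  FIRST[A]={a}  FIRST[B]={b}
iter 2: (stable)
  FIRST[S]={a,b}  FIRST[A]={a}  FIRST[B]={b}

FOLLOW sets:
FOLLOW(S) := {$}
round 1:
  S→B B: FOLLOW(B) ⊇ FIRST(B) = {b}; new: +{b}
  S→B B: FOLLOW(B) ⊇ FOLLOW(S) ⊇ {$}; new: +{$}
  S→B S: FOLLOW(B) ⊇ FIRST(S) = {a,b}; new: +{a}
  S→b A: FOLLOW(A) ⊇ FOLLOW(S) ⊇ {$}; new: +{$}
  S: {$}  A: {$}  B: {$,a,b}
round 2: done
  S: {$}  A: {$}  B: {$,a,b}

FOLLOW(B) = ["$", "a", "b"]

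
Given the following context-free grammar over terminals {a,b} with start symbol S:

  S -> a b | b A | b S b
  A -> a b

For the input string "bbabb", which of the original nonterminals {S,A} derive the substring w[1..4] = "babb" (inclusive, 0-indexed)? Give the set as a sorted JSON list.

Convert to CNF:
  S -> T0 T1 | T1 A | T1 X2
  A -> T0 T1
  T0 -> a
  T1 -> b
  X2 -> S T1

CYK fill (cells [i..j] with 1 ≤ i ≤ j ≤ 4 only):
  T[1,1] 'b' = {T1}  orig:{}
  T[2,2] 'a' = {T0}  orig:{}
  T[3,3] 'b' = {T1}  orig:{}
  T[4,4] 'b' = {T1}  orig:{}
  T[1,2] 'ba' = ∅
  T[2,3] 'ab' = {A,S}
  T[3,4] 'bb' = ∅
  T[1,3] 'bab' = {S}
  T[2,4] 'abb' = {X2}  orig:{}
  T[1,4] 'babb' = {S,X2}  orig:{S}

Original NTs in T[1,4] deriving "babb": ["S"]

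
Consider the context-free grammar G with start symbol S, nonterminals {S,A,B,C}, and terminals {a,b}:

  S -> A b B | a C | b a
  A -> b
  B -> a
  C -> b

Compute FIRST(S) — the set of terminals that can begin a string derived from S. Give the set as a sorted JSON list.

FIRST sets, iterate to fixpoint:
round 1:
  A via A→b: +{b}
  B via B→a: +{a}
  C via C→b: +{b}
  S via S→A b B: +{b}
  S via S→a C: +{a}
  FIRST(S)={a,b}  FIRST(A)={b}  FIRST(B)={a}  FIRST(C)={b}
round 2: done
  FIRST(S)={a,b}  FIRST(A)={b}  FIRST(B)={a}  FIRST(C)={b}

FIRST(S) = ["a", "b"]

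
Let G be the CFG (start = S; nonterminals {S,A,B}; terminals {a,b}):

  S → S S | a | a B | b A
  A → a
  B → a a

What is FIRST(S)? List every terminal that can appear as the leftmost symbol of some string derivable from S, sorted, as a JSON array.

FIRST iteration:
pass 1:
  A via A→a: +{a}
  B via B→a a: +{a}
  S via S→a: +{a}
  S via S→b A: +{b}
  FIRST(S)={a,b}  FIRST(A)={a}  FIRST(B)={a}
pass 2: (no change)
  FIRST(S)={a,b}  FIRST(A)={a}  FIRST(B)={a}

FIRST(S) = ["a", "b"]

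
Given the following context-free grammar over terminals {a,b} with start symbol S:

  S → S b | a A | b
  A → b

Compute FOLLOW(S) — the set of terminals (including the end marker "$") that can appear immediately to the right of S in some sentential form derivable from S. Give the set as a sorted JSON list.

FIRST iteration:
iter 1:
  A via A→b: +{b}
  S via S→a A: +{a}
  S via S→b: +{b}
  FIRST[S]={a,b}  FIRST[A]={b}
iter 2: (stable)
  FIRST[S]={a,b}  FIRST[A]={b}

Compute FOLLOW by fixpoint:
FOLLOW(S) := {$}
pass 1:
  S→S b: FOLLOW(S) ⊇ FIRST(b) = {b}; new: +{b}
  S→a A: FOLLOW(A) ⊇ FOLLOW(S) ⊇ {$,b}; new: +{$,b}
  FOLLOW[S]={$,b}  FOLLOW[A]={$,b}
pass 2: done
  FOLLOW[S]={$,b}  FOLLOW[A]={$,b}

FOLLOW(S) = ["$", "b"]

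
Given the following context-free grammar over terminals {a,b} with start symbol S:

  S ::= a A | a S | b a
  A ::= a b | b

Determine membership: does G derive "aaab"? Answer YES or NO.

CNF form of G:
  S -> T0 A | T0 S | T1 T0
  A -> T0 T1 | b
  T0 -> a
  T1 -> b

CYK table (by increasing span):
  [0..0]={T0}  "a"  orig:{}
  [1..1]={T0}  "a"  orig:{}
  [2..2]={T0}  "a"  orig:{}
  [3..3]={A,T1}  "b"  orig:{A}
  [0..1]=∅  "aa"
  [1..2]=∅  "aa"
  [2..3]={A,S}  "ab"
  [0..2]=∅  "aaa"
  [1..3]={S}  "aab"
  [0..3]={S}  "aaab"

S ∈ T[0,3] ⇒ YES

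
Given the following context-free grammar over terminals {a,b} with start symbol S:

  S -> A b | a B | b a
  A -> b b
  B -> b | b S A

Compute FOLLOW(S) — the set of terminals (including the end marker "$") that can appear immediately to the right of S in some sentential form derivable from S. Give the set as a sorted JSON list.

Compute FIRST by fixpoint:
pass 1:
  A via A→b b: +{b}
  B via B→b: +{b}
  S via S→A b: +{b}
  S via S→a B: +{a}
  FIRST(S)={a,b}  FIRST(A)={b}  FIRST(B)={b}
pass 2: (no change)
  FIRST(S)={a,b}  FIRST(A)={b}  FIRST(B)={b}

FOLLOW sets:
initialize: $ ∈ FOLLOW(S)
round 1:
  B→b S A: FOLLOW(S) ⊇ FIRST(A) = {b}; new: +{b}
  S→A b: FOLLOW(A) ⊇ FIRST(b) = {b}; new: +{b}
  S→a B: FOLLOW(B) ⊇ FOLLOW(S) ⊇ {$,b}; new: +{$,b}
  FOLLOW(S)={$,b}  FOLLOW(A)={b}  FOLLOW(B)={$,b}
round 2:
  B→b S A: FOLLOW(A) ⊇ FOLLOW(B) ⊇ {$,b}; new: +{$}
  FOLLOW(S)={$,b}  FOLLOW(A)={$,b}  FOLLOW(B)={$,b}
round 3: (no change)
  FOLLOW(S)={$,b}  FOLLOW(A)={$,b}  FOLLOW(B)={$,b}

FOLLOW(S) = ["$", "b"]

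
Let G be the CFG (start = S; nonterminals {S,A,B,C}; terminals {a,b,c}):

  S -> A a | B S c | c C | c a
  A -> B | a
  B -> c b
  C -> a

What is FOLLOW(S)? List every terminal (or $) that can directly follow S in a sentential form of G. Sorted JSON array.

Compute FIRST by fixpoint:
pass 1:
  A via A→a: +{a}
  B via B→c b: +{c}
  C via C→a: +{a}
  S via S→A a: +{a}
  S via S→B S c: +{c}
  FIRST[S]={a,c}  FIRST[A]={a}  FIRST[B]={c}  FIRST[C]={a}
pass 2:
  A via A→B: +{c}
  FIRST[S]={a,c}  FIRST[A]={a,c}  FIRST[B]={c}  FIRST[C]={a}
pass 3: done
  FIRST[S]={a,c}  FIRST[A]={a,c}  FIRST[B]={c}  FIRST[C]={a}

FOLLOW iteration:
initialize: $ ∈ FOLLOW(S)
round 1:
  S→A a: FOLLOW(A) ⊇ FIRST(a) = {a}; new: +{a}
  S→B S c: FOLLOW(B) ⊇ FIRST(S) = {a,c}; new: +{a,c}
  S→B S c: FOLLOW(S) ⊇ FIRST(c) = {c}; new: +{c}
  S→c C: FOLLOW(C) ⊇ FOLLOW(S) ⊇ {$,c}; new: +{$,c}
  FOLLOW(S)={$,c}  FOLLOW(A)={a}  FOLLOW(B)={a,c}  FOLLOW(C)={$,c}
round 2: (no change)
  FOLLOW(S)={$,c}  FOLLOW(A)={a}  FOLLOW(B)={a,c}  FOLLOW(C)={$,c}

FOLLOW(S) = ["$", "c"]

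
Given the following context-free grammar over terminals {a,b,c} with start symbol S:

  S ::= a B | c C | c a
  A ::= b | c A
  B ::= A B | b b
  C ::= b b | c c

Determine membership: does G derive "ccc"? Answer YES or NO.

CNF form of G:
  S -> T0 C | T0 T2 | T2 B
  A -> T0 A | b
  B -> A B | T1 T1
  C -> T0 T0 | T1 T1
  T0 -> c
  T1 -> b
  T2 -> a

CYK fill:
  [0..0]={T0}  "c"  orig:{}
  [1..1]={T0}  "c"  orig:{}
  [2..2]={T0}  "c"  orig:{}
  [0..1]={C}  "cc"
  [1..2]={C}  "cc"
  [0..2]={S}  "ccc"

S ∈ T[0,2] ⇒ YES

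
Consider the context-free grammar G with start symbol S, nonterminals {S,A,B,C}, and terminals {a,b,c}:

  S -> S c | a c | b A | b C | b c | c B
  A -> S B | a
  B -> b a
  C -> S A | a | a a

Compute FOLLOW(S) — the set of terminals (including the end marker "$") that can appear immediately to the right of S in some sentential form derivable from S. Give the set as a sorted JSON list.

FIRST sets, iterate to fixpoint:
round 1:
  A via A→a: +{a}
  B via B→b a: +{b}
  C via C→a: +{a}
  S via S→a c: +{a}
  S via S→b A: +{b}
  S via S→c B: +{c}
  S: {a,b,c}  A: {a}  B: {b}  C: {a}
round 2:
  A via A→S B: +{b,c}
  C via C→S A: +{b,c}
  S: {a,b,c}  A: {a,b,c}  B: {b}  C: {a,b,c}
round 3: — fixpoint
  S: {a,b,c}  A: {a,b,c}  B: {b}  C: {a,b,c}

Compute FOLLOW by fixpoint:
FOLLOW(S) := {$}
iter 1:
  A→S B: FOLLOW(S) ⊇ FIRST(B) = {b}; new: +{b}
  C→S A: FOLLOW(S) ⊇ FIRST(A) = {a,b,c}; new: +{a,c}
  S→b A: FOLLOW(A) ⊇ FOLLOW(S) ⊇ {$,a,b,c}; new: +{$,a,b,c}
  S→b C: FOLLOW(C) ⊇ FOLLOW(S) ⊇ {$,a,b,c}; new: +{$,a,b,c}
  S→c B: FOLLOW(B) ⊇ FOLLOW(S) ⊇ {$,a,b,c}; new: +{$,a,b,c}
  FOLLOW(S)={$,a,b,c}  FOLLOW(A)={$,a,b,c}  FOLLOW(B)={$,a,b,c}  FOLLOW(C)={$,a,b,c}
iter 2: (no change)
  FOLLOW(S)={$,a,b,c}  FOLLOW(A)={$,a,b,c}  FOLLOW(B)={$,a,b,c}  FOLLOW(C)={$,a,b,c}

FOLLOW(S) = ["$", "a", "b", "c"]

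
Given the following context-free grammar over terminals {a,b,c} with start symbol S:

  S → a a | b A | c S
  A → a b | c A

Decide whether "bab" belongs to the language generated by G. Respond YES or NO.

Convert to CNF:
  S -> T0 T0 | T1 A | T2 S
  A -> T0 T1 | T2 A
  T0 -> a
  T1 -> b
  T2 -> c

Fill CYK table bottom-up:
  [0..0]={T1}  "b"  orig:{}
  [1..1]={T0}  "a"  orig:{}
  [2..2]={T1}  "b"  orig:{}
  [0..1]=∅  "ba"
  [1..2]={A}  "ab"
  [0..2]={S}  "bab"

S ∈ T[0,2] ⇒ YES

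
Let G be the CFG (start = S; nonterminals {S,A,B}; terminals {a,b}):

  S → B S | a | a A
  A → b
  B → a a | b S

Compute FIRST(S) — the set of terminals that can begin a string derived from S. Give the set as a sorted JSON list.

FIRST iteration:
pass 1:
  A via A→b: +{b}
  B via B→a a: +{a}
  B via B→b S: +{b}
  S via S→B S: +{a,b}
  FIRST(S)={a,b}  FIRST(A)={b}  FIRST(B)={a,b}
pass 2: (stable)
  FIRST(S)={a,b}  FIRST(A)={b}  FIRST(B)={a,b}

FIRST(S) = ["a", "b"]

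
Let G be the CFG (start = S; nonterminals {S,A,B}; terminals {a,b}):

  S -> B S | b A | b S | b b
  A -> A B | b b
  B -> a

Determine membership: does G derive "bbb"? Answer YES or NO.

CNF form of G:
  S -> B S | T0 A | T0 S | T0 T0
  A -> A B | T0 T0
  B -> a
  T0 -> b

CYK fill:
  T[0,0] 'b' = {T0}  orig:{}
  T[1,1] 'b' = {T0}  orig:{}
  T[2,2] 'b' = {T0}  orig:{}
  T[0,1] 'bb' = {A,S}
  T[1,2] 'bb' = {A,S}
  T[0,2] 'bbb' = {S}

S ∈ T[0,2] ⇒ YES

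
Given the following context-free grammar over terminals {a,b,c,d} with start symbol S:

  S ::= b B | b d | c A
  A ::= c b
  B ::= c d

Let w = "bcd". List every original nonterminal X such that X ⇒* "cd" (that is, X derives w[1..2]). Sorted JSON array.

CNF form of G:
  S -> T0 A | T1 B | T1 T2
  A -> T0 T1
  B -> T0 T2
  T0 -> c
  T1 -> b
  T2 -> d

CYK table (by increasing span) (cells [i..j] with 1 ≤ i ≤ j ≤ 2 only):
  [1..1]={T0}  "c"  orig:{}
  [2..2]={T2}  "d"  orig:{}
  [1..2]={B}  "cd"

Original NTs in T[1,2] deriving "cd": ["B"]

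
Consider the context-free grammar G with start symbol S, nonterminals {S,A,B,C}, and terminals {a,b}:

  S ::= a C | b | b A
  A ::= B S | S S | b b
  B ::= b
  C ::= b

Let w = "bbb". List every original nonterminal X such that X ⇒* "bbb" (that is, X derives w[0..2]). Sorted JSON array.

Convert to CNF:
  S -> T0 A | T1 C | b
  A -> B S | S S | T0 T0
  B -> b
  C -> b
  T0 -> b
  T1 -> a

Fill CYK table bottom-up (cells [i..j] with 0 ≤ i ≤ j ≤ 2 only):
  [0..0]={B,C,S,T0}  "b"  orig:{B,C,S}
  [1..1]={B,C,S,T0}  "b"  orig:{B,C,S}
  [2..2]={B,C,S,T0}  "b"  orig:{B,C,S}
  [0..1]={A}  "bb"
  [1..2]={A}  "bb"
  [0..2]={S}  "bbb"

Original NTs in T[0,2] deriving "bbb": ["S"]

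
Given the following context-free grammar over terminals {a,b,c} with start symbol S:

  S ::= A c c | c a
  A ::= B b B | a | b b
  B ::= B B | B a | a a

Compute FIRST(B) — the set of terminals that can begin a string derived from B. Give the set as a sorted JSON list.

Compute FIRST by fixpoint:
pass 1:
  A via A→a: +{a}
  A via A→b b: +{b}
  B via B→a a: +{a}
  S via S→A c c: +{a,b}
  S via S→c a: +{c}
  FIRST(S)={a,b,c}  FIRST(A)={a,b}  FIRST(B)={a}
pass 2: (stable)
  FIRST(S)={a,b,c}  FIRST(A)={a,b}  FIRST(B)={a}

FIRST(B) = ["a"]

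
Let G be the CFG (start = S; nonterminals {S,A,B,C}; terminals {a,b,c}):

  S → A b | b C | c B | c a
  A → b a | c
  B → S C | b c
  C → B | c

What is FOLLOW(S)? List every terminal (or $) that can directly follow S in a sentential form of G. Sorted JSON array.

FIRST sets, iterate to fixpoint:
iter 1:
  A via A→b a: +{b}
  A via A→c: +{c}
  B via B→b c: +{b}
  C via C→B: +{b}
  C via C→c: +{c}
  S via S→A b: +{b,c}
  FIRST(S)={b,c}  FIRST(A)={b,c}  FIRST(B)={b}  FIRST(C)={b,c}
iter 2:
  B via B→S C: +{c}
  FIRST(S)={b,c}  FIRST(A)={b,c}  FIRST(B)={b,c}  FIRST(C)={b,c}
iter 3: — fixpoint
  FIRST(S)={b,c}  FIRST(A)={b,c}  FIRST(B)={b,c}  FIRST(C)={b,c}

Compute FOLLOW by fixpoint:
seed FOLLOW(S) with $
pass 1:
  B→S C: FOLLOW(S) ⊇ FIRST(C) = {b,c}; new: +{b,c}
  S→A b: FOLLOW(A) ⊇ FIRST(b) = {b}; new: +{b}
  S→b C: FOLLOW(C) ⊇ FOLLOW(S) ⊇ {$,b,c}; new: +{$,b,c}
  S→c B: FOLLOW(B) ⊇ FOLLOW(S) ⊇ {$,b,c}; new: +{$,b,c}
  S: {$,b,c}  A: {b}  B: {$,b,c}  C: {$,b,c}
pass 2: (stable)
  S: {$,b,c}  A: {b}  B: {$,b,c}  C: {$,b,c}

FOLLOW(S) = ["$", "b", "c"]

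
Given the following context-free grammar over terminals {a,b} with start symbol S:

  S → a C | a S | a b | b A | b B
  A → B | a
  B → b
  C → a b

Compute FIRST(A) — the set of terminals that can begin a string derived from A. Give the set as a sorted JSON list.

FIRST sets, iterate to fixpoint:
round 1:
  A via A→a: +{a}
  B via B→b: +{b}
  C via C→a b: +{a}
  S via S→a C: +{a}
  S via S→b A: +{b}
  FIRST[S]={a,b}  FIRST[A]={a}  FIRST[B]={b}  FIRST[C]={a}
round 2:
  A via A→B: +{b}
  FIRST[S]={a,b}  FIRST[A]={a,b}  FIRST[B]={b}  FIRST[C]={a}
round 3: done
  FIRST[S]={a,b}  FIRST[A]={a,b}  FIRST[B]={b}  FIRST[C]={a}

FIRST(A) = ["a", "b"]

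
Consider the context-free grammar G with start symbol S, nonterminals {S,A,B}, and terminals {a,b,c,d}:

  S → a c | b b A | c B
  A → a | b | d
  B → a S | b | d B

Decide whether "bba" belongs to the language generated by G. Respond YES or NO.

CNF form of G:
  S -> T0 T2 | T2 B | T3 X4
  A -> a | b | d
  B -> T0 S | T1 B | b
  T0 -> a
  T1 -> d
  T2 -> c
  T3 -> b
  X4 -> T3 A

Fill CYK table bottom-up:
  cell(0,0) b: {A,B,T3}  orig:{A,B}
  cell(1,1) b: {A,B,T3}  orig:{A,B}
  cell(2,2) a: {A,T0}  orig:{A}
  cell(0,1) bb: {X4}  orig:{}
  cell(1,2) ba: {X4}  orig:{}
  cell(0,2) bba: {S}

S ∈ T[0,2] ⇒ YES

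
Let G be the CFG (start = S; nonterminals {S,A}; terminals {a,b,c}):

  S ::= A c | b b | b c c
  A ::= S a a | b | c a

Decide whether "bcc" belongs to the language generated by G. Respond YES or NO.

CNF form of G:
  S -> A T1 | T2 T2 | T2 X4
  A -> S X3 | T1 T0 | b
  T0 -> a
  T1 -> c
  T2 -> b
  X3 -> T0 T0
  X4 -> T1 T1

Fill CYK table bottom-up:
  T[0,0] 'b' = {A,T2}  orig:{A}
  T[1,1] 'c' = {T1}  orig:{}
  T[2,2] 'c' = {T1}  orig:{}
  T[0,1] 'bc' = {S}
  T[1,2] 'cc' = {X4}  orig:{}
  T[0,2] 'bcc' = {S}

S ∈ T[0,2] ⇒ YES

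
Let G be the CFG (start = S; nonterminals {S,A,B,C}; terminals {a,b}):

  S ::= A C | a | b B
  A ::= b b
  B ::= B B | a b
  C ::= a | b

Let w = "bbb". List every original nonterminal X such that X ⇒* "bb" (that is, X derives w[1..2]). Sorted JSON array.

CNF form of G:
  S -> A C | T0 B | a
  A -> T0 T0
  B -> B B | T1 T0
  C -> a | b
  T0 -> b
  T1 -> a

Fill CYK table bottom-up (cells [i..j] with 1 ≤ i ≤ j ≤ 2 only):
  T[1,1] 'b' = {C,T0}  orig:{C}
  T[2,2] 'b' = {C,T0}  orig:{C}
  T[1,2] 'bb' = {A}

Original NTs in T[1,2] deriving "bb": ["A"]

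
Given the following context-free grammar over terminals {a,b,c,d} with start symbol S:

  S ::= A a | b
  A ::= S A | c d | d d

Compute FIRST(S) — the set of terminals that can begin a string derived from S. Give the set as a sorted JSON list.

FIRST sets, iterate to fixpoint:
round 1:
  A via A→c d: +{c}
  A via A→d d: +{d}
  S via S→A a: +{c,d}
  S via S→b: +{b}
  FIRST(S)={b,c,d}  FIRST(A)={c,d}
round 2:
  A via A→S A: +{b}
  FIRST(S)={b,c,d}  FIRST(A)={b,c,d}
round 3: — fixpoint
  FIRST(S)={b,c,d}  FIRST(A)={b,c,d}

FIRST(S) = ["b", "c", "d"]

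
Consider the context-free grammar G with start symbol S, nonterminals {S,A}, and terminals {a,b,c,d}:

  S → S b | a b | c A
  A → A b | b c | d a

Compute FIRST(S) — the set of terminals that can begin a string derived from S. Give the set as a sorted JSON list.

Compute FIRST by fixpoint:
round 1:
  A via A→b c: +{b}
  A via A→d a: +{d}
  S via S→a b: +{a}
  S via S→c A: +{c}
  FIRST[S]={a,c}  FIRST[A]={b,d}
round 2: (no change)
  FIRST[S]={a,c}  FIRST[A]={b,d}

FIRST(S) = ["a", "c"]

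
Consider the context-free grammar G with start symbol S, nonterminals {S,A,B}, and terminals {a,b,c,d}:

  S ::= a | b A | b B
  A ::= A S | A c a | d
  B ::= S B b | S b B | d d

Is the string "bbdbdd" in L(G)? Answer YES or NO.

Convert to CNF:
  S -> T2 A | T2 B | a
  A -> A S | A X4 | d
  B -> S X5 | S X6 | T3 T3
  T0 -> c
  T1 -> a
  T2 -> b
  T3 -> d
  X4 -> T0 T1
  X5 -> B T2
  X6 -> T2 B

CYK table (by increasing span):
  [0..0]={T2}  "b"  orig:{}
  [1..1]={T2}  "b"  orig:{}
  [2..2]={A,T3}  "d"  orig:{A}
  [3..3]={T2}  "b"  orig:{}
  [4..4]={A,T3}  "d"  orig:{A}
  [5..5]={A,T3}  "d"  orig:{A}
  [0..1]=∅  "bb"
  [1..2]={S}  "bd"
  [2..3]=∅  "db"
  [3..4]={S}  "bd"
  [4..5]={B}  "dd"
  [0..2]=∅  "bbd"
  [1..3]=∅  "bdb"
  [2..4]={A}  "dbd"
  [3..5]={S,X6}  "bdd"  orig:{S}
  [0..3]=∅  "bbdb"
  [1..4]={S}  "bdbd"
  [2..5]={A}  "dbdd"
  [0..4]=∅  "bbdbd"
  [1..5]={B,S}  "bdbdd"
  [0..5]={S,X6}  "bbdbdd"  orig:{S}

S ∈ T[0,5] ⇒ YES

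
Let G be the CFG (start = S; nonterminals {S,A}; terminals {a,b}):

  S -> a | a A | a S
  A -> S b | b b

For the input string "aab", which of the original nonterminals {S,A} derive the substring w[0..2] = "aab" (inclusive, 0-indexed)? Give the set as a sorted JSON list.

CNF form of G:
  S -> T1 A | T1 S | a
  A -> S T0 | T0 T0
  T0 -> b
  T1 -> a

CYK fill (cells [i..j] with 0 ≤ i ≤ j ≤ 2 only):
  T[0,0] 'a' = {S,T1}  orig:{S}
  T[1,1] 'a' = {S,T1}  orig:{S}
  T[2,2] 'b' = {T0}  orig:{}
  T[0,1] 'aa' = {S}
  T[1,2] 'ab' = {A}
  T[0,2] 'aab' = {A,S}

Original NTs in T[0,2] deriving "aab": ["A", "S"]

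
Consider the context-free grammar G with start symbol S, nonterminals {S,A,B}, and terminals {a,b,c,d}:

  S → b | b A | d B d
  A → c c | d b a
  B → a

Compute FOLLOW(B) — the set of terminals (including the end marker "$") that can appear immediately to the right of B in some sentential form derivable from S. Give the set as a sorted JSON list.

FIRST sets, iterate to fixpoint:
round 1:
  A via A→c c: +{c}
  A via A→d b a: +{d}
  B via B→a: +{a}
  S via S→b: +{b}
  S via S→d B d: +{d}
  FIRST(S)={b,d}  FIRST(A)={c,d}  FIRST(B)={a}
round 2: (no change)
  FIRST(S)={b,d}  FIRST(A)={c,d}  FIRST(B)={a}

FOLLOW sets:
FOLLOW(S) := {$}
[1]
  S→b A: FOLLOW(A) ⊇ FOLLOW(S) ⊇ {$}; new: +{$}
  S→d B d: FOLLOW(B) ⊇ FIRST(d) = {d}; new: +{d}
  FOLLOW[S]={$}  FOLLOW[A]={$}  FOLLOW[B]={d}
[2] done
  FOLLOW[S]={$}  FOLLOW[A]={$}  FOLLOW[B]={d}

FOLLOW(B) = ["d"]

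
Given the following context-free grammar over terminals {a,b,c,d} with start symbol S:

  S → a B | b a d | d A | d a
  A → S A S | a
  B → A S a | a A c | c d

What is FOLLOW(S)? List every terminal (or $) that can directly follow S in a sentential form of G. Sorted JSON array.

Compute FIRST by fixpoint:
iter 1:
  A via A→a: +{a}
  B via B→A S a: +{a}
  B via B→c d: +{c}
  S via S→a B: +{a}
  S via S→b a d: +{b}
  S via S→d A: +{d}
  FIRST(S)={a,b,d}  FIRST(A)={a}  FIRST(B)={a,c}
iter 2:
  A via A→S A S: +{b,d}
  B via B→A S a: +{b,d}
  FIRST(S)={a,b,d}  FIRST(A)={a,b,d}  FIRST(B)={a,b,c,d}
iter 3: done
  FIRST(S)={a,b,d}  FIRST(A)={a,b,d}  FIRST(B)={a,b,c,d}

FOLLOW iteration:
initialize: $ ∈ FOLLOW(S)
round 1:
  A→S A S: FOLLOW(S) ⊇ FIRST(A) = {a,b,d}; new: +{a,b,d}
  A→S A S: FOLLOW(A) ⊇ FIRST(S) = {a,b,d}; new: +{a,b,d}
  B→a A c: FOLLOW(A) ⊇ FIRST(c) = {c}; new: +{c}
  S→a B: FOLLOW(B) ⊇ FOLLOW(S) ⊇ {$,a,b,d}; new: +{$,a,b,d}
  S→d A: FOLLOW(A) ⊇ FOLLOW(S) ⊇ {$,a,b,d}; new: +{$}
  FOLLOW(S)={$,a,b,d}  FOLLOW(A)={$,a,b,c,d}  FOLLOW(B)={$,a,b,d}
round 2:
  A→S A S: FOLLOW(S) ⊇ FOLLOW(A) ⊇ {$,a,b,c,d}; new: +{c}
  S→a B: FOLLOW(B) ⊇ FOLLOW(S) ⊇ {$,a,b,c,d}; new: +{c}
  FOLLOW(S)={$,a,b,c,d}  FOLLOW(A)={$,a,b,c,d}  FOLLOW(B)={$,a,b,c,d}
round 3: done
  FOLLOW(S)={$,a,b,c,d}  FOLLOW(A)={$,a,b,c,d}  FOLLOW(B)={$,a,b,c,d}

FOLLOW(S) = ["$", "a", "b", "c", "d"]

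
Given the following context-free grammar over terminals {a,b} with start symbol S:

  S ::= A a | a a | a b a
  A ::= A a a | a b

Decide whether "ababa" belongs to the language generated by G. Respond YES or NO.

Convert to CNF:
  S -> A T0 | T0 T0 | T0 X3
  A -> A X2 | T0 T1
  T0 -> a
  T1 -> b
  X2 -> T0 T0
  X3 -> T1 T0

CYK table (by increasing span):
  cell(0,0) a: {T0}  orig:{}
  cell(1,1) b: {T1}  orig:{}
  cell(2,2) a: {T0}  orig:{}
  cell(3,3) b: {T1}  orig:{}
  cell(4,4) a: {T0}  orig:{}
  cell(0,1) ab: {A}
  cell(1,2) ba: {X3}  orig:{}
  cell(2,3) ab: {A}
  cell(3,4) ba: {X3}  orig:{}
  cell(0,2) aba: {S}
  cell(1,3) bab: ∅
  cell(2,4) aba: {S}
  cell(0,3) abab: ∅
  cell(1,4) baba: ∅
  cell(0,4) ababa: ∅

S ∉ T[0,4] ⇒ NO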